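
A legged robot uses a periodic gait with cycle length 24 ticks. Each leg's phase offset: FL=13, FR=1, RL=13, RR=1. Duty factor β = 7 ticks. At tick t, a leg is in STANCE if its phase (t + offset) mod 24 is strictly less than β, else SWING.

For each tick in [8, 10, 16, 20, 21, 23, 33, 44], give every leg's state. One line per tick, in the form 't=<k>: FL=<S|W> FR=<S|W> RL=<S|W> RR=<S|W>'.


t=8: FL=W FR=W RL=W RR=W
t=10: FL=W FR=W RL=W RR=W
t=16: FL=S FR=W RL=S RR=W
t=20: FL=W FR=W RL=W RR=W
t=21: FL=W FR=W RL=W RR=W
t=23: FL=W FR=S RL=W RR=S
t=33: FL=W FR=W RL=W RR=W
t=44: FL=W FR=W RL=W RR=W

t=8: phase=(21,9,21,9) vs β=7 → FL=W FR=W RL=W RR=W
t=10: phase=(23,11,23,11) vs β=7 → FL=W FR=W RL=W RR=W
t=16: phase=(5,17,5,17) vs β=7 → FL=S FR=W RL=S RR=W
t=20: phase=(9,21,9,21) vs β=7 → FL=W FR=W RL=W RR=W
t=21: phase=(10,22,10,22) vs β=7 → FL=W FR=W RL=W RR=W
t=23: phase=(12,0,12,0) vs β=7 → FL=W FR=S RL=W RR=S
t=33: phase=(22,10,22,10) vs β=7 → FL=W FR=W RL=W RR=W
t=44: phase=(9,21,9,21) vs β=7 → FL=W FR=W RL=W RR=W


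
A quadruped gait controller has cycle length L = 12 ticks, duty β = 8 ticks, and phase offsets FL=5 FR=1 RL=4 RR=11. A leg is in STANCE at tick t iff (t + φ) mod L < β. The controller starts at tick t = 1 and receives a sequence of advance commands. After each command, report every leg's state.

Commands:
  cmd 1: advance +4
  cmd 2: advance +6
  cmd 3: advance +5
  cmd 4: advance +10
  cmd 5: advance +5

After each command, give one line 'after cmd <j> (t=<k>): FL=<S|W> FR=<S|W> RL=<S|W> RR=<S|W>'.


after cmd 1 (t=5): FL=W FR=S RL=W RR=S
after cmd 2 (t=11): FL=S FR=S RL=S RR=W
after cmd 3 (t=16): FL=W FR=S RL=W RR=S
after cmd 4 (t=26): FL=S FR=S RL=S RR=S
after cmd 5 (t=31): FL=S FR=W RL=W RR=S

start t=1: FL=S FR=S RL=S RR=S
cmd 1: advance +4 → t=5, phase=(10,6,9,4) → FL=W FR=S RL=W RR=S
cmd 2: advance +6 → t=11, phase=(4,0,3,10) → FL=S FR=S RL=S RR=W
cmd 3: advance +5 → t=16, phase=(9,5,8,3) → FL=W FR=S RL=W RR=S
cmd 4: advance +10 → t=26, phase=(7,3,6,1) → FL=S FR=S RL=S RR=S
cmd 5: advance +5 → t=31, phase=(0,8,11,6) → FL=S FR=W RL=W RR=S


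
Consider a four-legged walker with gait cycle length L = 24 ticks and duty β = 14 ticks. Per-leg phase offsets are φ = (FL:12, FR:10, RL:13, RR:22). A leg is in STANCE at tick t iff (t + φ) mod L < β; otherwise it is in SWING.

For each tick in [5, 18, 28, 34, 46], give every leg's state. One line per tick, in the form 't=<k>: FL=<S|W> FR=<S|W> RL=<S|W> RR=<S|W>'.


t=5: FL=W FR=W RL=W RR=S
t=18: FL=S FR=S RL=S RR=W
t=28: FL=W FR=W RL=W RR=S
t=34: FL=W FR=W RL=W RR=S
t=46: FL=S FR=S RL=S RR=W

t=5: phase=(17,15,18,3) vs β=14 → FL=W FR=W RL=W RR=S
t=18: phase=(6,4,7,16) vs β=14 → FL=S FR=S RL=S RR=W
t=28: phase=(16,14,17,2) vs β=14 → FL=W FR=W RL=W RR=S
t=34: phase=(22,20,23,8) vs β=14 → FL=W FR=W RL=W RR=S
t=46: phase=(10,8,11,20) vs β=14 → FL=S FR=S RL=S RR=W


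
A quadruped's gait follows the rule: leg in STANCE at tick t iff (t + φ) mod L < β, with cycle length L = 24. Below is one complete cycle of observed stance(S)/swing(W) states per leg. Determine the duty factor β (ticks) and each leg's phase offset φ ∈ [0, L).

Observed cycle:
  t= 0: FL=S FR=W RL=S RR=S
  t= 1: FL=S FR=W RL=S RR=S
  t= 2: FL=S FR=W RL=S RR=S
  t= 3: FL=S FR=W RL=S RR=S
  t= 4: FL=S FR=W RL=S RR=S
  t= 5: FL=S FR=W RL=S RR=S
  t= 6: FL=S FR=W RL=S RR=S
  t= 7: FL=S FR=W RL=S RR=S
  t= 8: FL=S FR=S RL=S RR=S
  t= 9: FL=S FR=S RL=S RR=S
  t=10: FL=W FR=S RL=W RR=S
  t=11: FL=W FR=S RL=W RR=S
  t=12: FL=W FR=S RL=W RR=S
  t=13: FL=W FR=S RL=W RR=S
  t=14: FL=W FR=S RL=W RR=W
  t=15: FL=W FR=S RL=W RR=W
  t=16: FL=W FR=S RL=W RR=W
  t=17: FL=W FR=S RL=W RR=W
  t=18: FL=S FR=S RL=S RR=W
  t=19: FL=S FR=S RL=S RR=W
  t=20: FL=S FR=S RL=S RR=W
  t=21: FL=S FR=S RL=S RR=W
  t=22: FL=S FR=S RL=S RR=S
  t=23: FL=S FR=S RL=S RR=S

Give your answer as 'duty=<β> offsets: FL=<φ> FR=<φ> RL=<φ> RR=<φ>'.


duty=16 offsets: FL=6 FR=16 RL=6 RR=2

duty β = stance ticks per leg = 16
FL: stance ticks = 16; W→S at t=18 → φ=6
FR: stance ticks = 16; W→S at t=8 → φ=16
RL: stance ticks = 16; W→S at t=18 → φ=6
RR: stance ticks = 16; W→S at t=22 → φ=2


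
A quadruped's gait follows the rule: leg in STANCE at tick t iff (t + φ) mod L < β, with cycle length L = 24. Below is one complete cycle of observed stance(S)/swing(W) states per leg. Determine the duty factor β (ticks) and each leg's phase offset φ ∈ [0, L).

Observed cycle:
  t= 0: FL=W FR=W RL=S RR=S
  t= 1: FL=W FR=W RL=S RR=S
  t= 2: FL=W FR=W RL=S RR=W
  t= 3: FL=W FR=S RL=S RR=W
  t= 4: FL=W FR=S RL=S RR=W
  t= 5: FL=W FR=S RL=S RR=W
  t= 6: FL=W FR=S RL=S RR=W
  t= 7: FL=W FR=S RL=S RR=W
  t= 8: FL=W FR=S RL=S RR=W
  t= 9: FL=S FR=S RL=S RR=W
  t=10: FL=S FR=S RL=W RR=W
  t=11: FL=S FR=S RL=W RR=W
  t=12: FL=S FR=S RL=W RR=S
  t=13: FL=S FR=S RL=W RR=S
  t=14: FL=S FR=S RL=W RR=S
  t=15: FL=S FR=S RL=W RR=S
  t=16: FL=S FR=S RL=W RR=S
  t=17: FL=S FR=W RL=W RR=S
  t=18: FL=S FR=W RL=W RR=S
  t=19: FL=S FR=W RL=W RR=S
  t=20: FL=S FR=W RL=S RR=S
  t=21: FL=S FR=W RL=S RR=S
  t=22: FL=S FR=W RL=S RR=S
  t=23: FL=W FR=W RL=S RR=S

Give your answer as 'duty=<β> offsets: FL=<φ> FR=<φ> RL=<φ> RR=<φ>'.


duty β = stance ticks per leg = 14
FL: stance ticks = 14; W→S at t=9 → φ=15
FR: stance ticks = 14; W→S at t=3 → φ=21
RL: stance ticks = 14; W→S at t=20 → φ=4
RR: stance ticks = 14; W→S at t=12 → φ=12

duty=14 offsets: FL=15 FR=21 RL=4 RR=12


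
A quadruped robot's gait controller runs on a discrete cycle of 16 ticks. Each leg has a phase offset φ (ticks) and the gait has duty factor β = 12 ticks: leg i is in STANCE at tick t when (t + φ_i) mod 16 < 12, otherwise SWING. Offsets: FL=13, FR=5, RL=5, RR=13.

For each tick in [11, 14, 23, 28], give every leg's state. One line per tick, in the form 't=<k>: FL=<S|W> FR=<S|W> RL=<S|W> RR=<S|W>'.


t=11: phase=(8,0,0,8) vs β=12 → FL=S FR=S RL=S RR=S
t=14: phase=(11,3,3,11) vs β=12 → FL=S FR=S RL=S RR=S
t=23: phase=(4,12,12,4) vs β=12 → FL=S FR=W RL=W RR=S
t=28: phase=(9,1,1,9) vs β=12 → FL=S FR=S RL=S RR=S

t=11: FL=S FR=S RL=S RR=S
t=14: FL=S FR=S RL=S RR=S
t=23: FL=S FR=W RL=W RR=S
t=28: FL=S FR=S RL=S RR=S


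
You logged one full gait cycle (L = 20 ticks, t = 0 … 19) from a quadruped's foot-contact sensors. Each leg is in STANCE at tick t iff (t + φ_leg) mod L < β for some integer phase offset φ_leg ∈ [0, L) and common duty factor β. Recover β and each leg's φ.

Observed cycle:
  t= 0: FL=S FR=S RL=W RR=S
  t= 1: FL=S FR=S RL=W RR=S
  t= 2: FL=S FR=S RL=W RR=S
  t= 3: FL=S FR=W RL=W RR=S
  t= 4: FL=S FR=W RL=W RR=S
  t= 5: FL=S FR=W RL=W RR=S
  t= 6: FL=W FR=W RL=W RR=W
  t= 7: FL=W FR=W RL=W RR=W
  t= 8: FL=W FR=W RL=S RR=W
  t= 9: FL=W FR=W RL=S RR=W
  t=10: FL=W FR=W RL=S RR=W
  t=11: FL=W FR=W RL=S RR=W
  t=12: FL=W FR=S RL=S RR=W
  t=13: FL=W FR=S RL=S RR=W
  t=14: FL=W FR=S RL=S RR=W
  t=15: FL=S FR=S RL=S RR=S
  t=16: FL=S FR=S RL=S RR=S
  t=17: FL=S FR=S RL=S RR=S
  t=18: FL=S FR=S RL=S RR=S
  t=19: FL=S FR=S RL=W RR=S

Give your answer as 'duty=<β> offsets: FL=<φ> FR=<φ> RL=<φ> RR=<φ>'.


duty β = stance ticks per leg = 11
FL: stance ticks = 11; W→S at t=15 → φ=5
FR: stance ticks = 11; W→S at t=12 → φ=8
RL: stance ticks = 11; W→S at t=8 → φ=12
RR: stance ticks = 11; W→S at t=15 → φ=5

duty=11 offsets: FL=5 FR=8 RL=12 RR=5


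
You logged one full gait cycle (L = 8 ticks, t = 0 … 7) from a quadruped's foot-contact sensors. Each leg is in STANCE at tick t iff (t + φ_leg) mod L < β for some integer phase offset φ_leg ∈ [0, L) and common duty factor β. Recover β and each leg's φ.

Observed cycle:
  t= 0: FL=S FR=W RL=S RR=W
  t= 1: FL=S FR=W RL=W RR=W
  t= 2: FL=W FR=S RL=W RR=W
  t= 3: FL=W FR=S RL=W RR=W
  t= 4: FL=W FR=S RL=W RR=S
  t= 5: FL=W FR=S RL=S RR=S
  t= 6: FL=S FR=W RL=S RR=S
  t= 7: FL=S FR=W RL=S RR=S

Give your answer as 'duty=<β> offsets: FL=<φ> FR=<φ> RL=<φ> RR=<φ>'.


duty=4 offsets: FL=2 FR=6 RL=3 RR=4

duty β = stance ticks per leg = 4
FL: stance ticks = 4; W→S at t=6 → φ=2
FR: stance ticks = 4; W→S at t=2 → φ=6
RL: stance ticks = 4; W→S at t=5 → φ=3
RR: stance ticks = 4; W→S at t=4 → φ=4


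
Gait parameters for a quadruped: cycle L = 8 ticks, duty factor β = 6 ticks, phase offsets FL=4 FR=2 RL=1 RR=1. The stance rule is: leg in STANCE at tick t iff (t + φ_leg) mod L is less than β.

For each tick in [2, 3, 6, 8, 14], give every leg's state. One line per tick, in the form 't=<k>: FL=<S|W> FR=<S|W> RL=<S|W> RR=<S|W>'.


t=2: FL=W FR=S RL=S RR=S
t=3: FL=W FR=S RL=S RR=S
t=6: FL=S FR=S RL=W RR=W
t=8: FL=S FR=S RL=S RR=S
t=14: FL=S FR=S RL=W RR=W

t=2: phase=(6,4,3,3) vs β=6 → FL=W FR=S RL=S RR=S
t=3: phase=(7,5,4,4) vs β=6 → FL=W FR=S RL=S RR=S
t=6: phase=(2,0,7,7) vs β=6 → FL=S FR=S RL=W RR=W
t=8: phase=(4,2,1,1) vs β=6 → FL=S FR=S RL=S RR=S
t=14: phase=(2,0,7,7) vs β=6 → FL=S FR=S RL=W RR=W


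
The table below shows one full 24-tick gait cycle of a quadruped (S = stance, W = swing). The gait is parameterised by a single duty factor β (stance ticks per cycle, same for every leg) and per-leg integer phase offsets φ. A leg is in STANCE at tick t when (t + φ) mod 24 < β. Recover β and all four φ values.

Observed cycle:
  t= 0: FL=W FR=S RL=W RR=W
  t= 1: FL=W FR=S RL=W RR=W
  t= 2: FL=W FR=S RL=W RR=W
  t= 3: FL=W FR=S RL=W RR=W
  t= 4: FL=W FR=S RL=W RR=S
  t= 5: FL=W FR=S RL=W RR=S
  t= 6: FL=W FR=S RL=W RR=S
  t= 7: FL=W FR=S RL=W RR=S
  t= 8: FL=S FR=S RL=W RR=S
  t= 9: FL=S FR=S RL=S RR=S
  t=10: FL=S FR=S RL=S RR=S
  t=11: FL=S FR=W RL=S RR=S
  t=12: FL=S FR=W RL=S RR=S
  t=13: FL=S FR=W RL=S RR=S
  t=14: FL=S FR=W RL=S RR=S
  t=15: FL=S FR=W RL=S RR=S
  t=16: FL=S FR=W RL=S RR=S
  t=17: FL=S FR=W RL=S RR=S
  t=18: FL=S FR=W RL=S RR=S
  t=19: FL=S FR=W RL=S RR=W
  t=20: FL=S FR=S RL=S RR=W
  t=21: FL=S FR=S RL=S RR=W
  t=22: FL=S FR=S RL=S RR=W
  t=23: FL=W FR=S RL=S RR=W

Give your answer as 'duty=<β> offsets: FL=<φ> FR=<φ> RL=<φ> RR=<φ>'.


duty=15 offsets: FL=16 FR=4 RL=15 RR=20

duty β = stance ticks per leg = 15
FL: stance ticks = 15; W→S at t=8 → φ=16
FR: stance ticks = 15; W→S at t=20 → φ=4
RL: stance ticks = 15; W→S at t=9 → φ=15
RR: stance ticks = 15; W→S at t=4 → φ=20


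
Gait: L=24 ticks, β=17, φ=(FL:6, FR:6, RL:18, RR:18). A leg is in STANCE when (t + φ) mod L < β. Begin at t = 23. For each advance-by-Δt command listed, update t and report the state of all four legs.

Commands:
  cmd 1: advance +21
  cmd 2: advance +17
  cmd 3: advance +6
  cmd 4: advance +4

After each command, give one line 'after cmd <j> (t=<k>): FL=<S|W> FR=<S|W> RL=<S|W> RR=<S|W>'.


after cmd 1 (t=44): FL=S FR=S RL=S RR=S
after cmd 2 (t=61): FL=W FR=W RL=S RR=S
after cmd 3 (t=67): FL=S FR=S RL=S RR=S
after cmd 4 (t=71): FL=S FR=S RL=W RR=W

start t=23: FL=S FR=S RL=W RR=W
cmd 1: advance +21 → t=44, phase=(2,2,14,14) → FL=S FR=S RL=S RR=S
cmd 2: advance +17 → t=61, phase=(19,19,7,7) → FL=W FR=W RL=S RR=S
cmd 3: advance +6 → t=67, phase=(1,1,13,13) → FL=S FR=S RL=S RR=S
cmd 4: advance +4 → t=71, phase=(5,5,17,17) → FL=S FR=S RL=W RR=W


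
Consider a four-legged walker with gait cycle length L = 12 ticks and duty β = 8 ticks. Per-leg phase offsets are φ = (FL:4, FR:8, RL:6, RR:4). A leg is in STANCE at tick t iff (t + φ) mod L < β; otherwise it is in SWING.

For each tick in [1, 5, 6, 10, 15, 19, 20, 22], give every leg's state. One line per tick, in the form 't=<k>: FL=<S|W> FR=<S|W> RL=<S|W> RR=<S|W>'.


t=1: phase=(5,9,7,5) vs β=8 → FL=S FR=W RL=S RR=S
t=5: phase=(9,1,11,9) vs β=8 → FL=W FR=S RL=W RR=W
t=6: phase=(10,2,0,10) vs β=8 → FL=W FR=S RL=S RR=W
t=10: phase=(2,6,4,2) vs β=8 → FL=S FR=S RL=S RR=S
t=15: phase=(7,11,9,7) vs β=8 → FL=S FR=W RL=W RR=S
t=19: phase=(11,3,1,11) vs β=8 → FL=W FR=S RL=S RR=W
t=20: phase=(0,4,2,0) vs β=8 → FL=S FR=S RL=S RR=S
t=22: phase=(2,6,4,2) vs β=8 → FL=S FR=S RL=S RR=S

t=1: FL=S FR=W RL=S RR=S
t=5: FL=W FR=S RL=W RR=W
t=6: FL=W FR=S RL=S RR=W
t=10: FL=S FR=S RL=S RR=S
t=15: FL=S FR=W RL=W RR=S
t=19: FL=W FR=S RL=S RR=W
t=20: FL=S FR=S RL=S RR=S
t=22: FL=S FR=S RL=S RR=S


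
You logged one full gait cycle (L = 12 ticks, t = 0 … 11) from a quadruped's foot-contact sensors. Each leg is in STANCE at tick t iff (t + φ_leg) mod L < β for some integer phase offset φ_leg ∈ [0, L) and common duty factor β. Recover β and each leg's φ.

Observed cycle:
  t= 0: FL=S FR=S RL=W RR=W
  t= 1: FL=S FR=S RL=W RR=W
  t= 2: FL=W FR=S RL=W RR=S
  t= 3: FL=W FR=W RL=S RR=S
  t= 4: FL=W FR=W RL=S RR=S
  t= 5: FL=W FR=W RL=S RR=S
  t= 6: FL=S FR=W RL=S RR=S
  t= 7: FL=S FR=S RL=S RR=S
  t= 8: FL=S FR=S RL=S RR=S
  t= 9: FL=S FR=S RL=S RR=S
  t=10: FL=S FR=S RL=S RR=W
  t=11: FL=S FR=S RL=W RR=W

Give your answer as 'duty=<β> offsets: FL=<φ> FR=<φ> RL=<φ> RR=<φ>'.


duty=8 offsets: FL=6 FR=5 RL=9 RR=10

duty β = stance ticks per leg = 8
FL: stance ticks = 8; W→S at t=6 → φ=6
FR: stance ticks = 8; W→S at t=7 → φ=5
RL: stance ticks = 8; W→S at t=3 → φ=9
RR: stance ticks = 8; W→S at t=2 → φ=10


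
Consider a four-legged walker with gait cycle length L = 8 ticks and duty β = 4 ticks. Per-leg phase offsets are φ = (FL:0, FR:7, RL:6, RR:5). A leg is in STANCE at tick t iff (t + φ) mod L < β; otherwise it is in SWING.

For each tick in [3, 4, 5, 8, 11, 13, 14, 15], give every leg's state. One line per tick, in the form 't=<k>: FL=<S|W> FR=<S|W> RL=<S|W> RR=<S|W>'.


t=3: phase=(3,2,1,0) vs β=4 → FL=S FR=S RL=S RR=S
t=4: phase=(4,3,2,1) vs β=4 → FL=W FR=S RL=S RR=S
t=5: phase=(5,4,3,2) vs β=4 → FL=W FR=W RL=S RR=S
t=8: phase=(0,7,6,5) vs β=4 → FL=S FR=W RL=W RR=W
t=11: phase=(3,2,1,0) vs β=4 → FL=S FR=S RL=S RR=S
t=13: phase=(5,4,3,2) vs β=4 → FL=W FR=W RL=S RR=S
t=14: phase=(6,5,4,3) vs β=4 → FL=W FR=W RL=W RR=S
t=15: phase=(7,6,5,4) vs β=4 → FL=W FR=W RL=W RR=W

t=3: FL=S FR=S RL=S RR=S
t=4: FL=W FR=S RL=S RR=S
t=5: FL=W FR=W RL=S RR=S
t=8: FL=S FR=W RL=W RR=W
t=11: FL=S FR=S RL=S RR=S
t=13: FL=W FR=W RL=S RR=S
t=14: FL=W FR=W RL=W RR=S
t=15: FL=W FR=W RL=W RR=W


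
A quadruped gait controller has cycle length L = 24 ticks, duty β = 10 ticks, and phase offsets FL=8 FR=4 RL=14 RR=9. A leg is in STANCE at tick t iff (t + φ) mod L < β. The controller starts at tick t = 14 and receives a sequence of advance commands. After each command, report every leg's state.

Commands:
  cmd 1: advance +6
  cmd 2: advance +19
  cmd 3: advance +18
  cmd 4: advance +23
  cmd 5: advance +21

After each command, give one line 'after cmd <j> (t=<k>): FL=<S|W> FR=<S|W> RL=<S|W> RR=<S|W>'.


start t=14: FL=W FR=W RL=S RR=W
cmd 1: advance +6 → t=20, phase=(4,0,10,5) → FL=S FR=S RL=W RR=S
cmd 2: advance +19 → t=39, phase=(23,19,5,0) → FL=W FR=W RL=S RR=S
cmd 3: advance +18 → t=57, phase=(17,13,23,18) → FL=W FR=W RL=W RR=W
cmd 4: advance +23 → t=80, phase=(16,12,22,17) → FL=W FR=W RL=W RR=W
cmd 5: advance +21 → t=101, phase=(13,9,19,14) → FL=W FR=S RL=W RR=W

after cmd 1 (t=20): FL=S FR=S RL=W RR=S
after cmd 2 (t=39): FL=W FR=W RL=S RR=S
after cmd 3 (t=57): FL=W FR=W RL=W RR=W
after cmd 4 (t=80): FL=W FR=W RL=W RR=W
after cmd 5 (t=101): FL=W FR=S RL=W RR=W


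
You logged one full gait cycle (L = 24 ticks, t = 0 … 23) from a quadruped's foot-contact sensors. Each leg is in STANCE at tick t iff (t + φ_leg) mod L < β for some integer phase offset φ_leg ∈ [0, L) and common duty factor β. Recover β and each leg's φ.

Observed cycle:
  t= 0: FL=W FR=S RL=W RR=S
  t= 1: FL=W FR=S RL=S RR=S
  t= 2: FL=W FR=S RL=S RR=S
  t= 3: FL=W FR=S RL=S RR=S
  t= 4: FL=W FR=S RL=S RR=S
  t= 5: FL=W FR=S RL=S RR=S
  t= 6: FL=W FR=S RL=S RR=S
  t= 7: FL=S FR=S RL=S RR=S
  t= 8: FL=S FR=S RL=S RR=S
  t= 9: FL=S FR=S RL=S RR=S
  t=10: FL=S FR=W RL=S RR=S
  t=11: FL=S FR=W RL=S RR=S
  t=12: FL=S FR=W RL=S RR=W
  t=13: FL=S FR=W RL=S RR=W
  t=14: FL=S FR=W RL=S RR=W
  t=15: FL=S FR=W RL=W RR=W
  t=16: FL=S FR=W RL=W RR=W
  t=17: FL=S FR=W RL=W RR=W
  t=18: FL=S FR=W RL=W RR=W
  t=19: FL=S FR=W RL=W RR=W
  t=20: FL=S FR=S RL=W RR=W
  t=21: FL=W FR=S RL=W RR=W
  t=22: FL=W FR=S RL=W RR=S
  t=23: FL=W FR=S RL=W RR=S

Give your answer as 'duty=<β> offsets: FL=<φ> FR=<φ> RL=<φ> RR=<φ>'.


duty=14 offsets: FL=17 FR=4 RL=23 RR=2

duty β = stance ticks per leg = 14
FL: stance ticks = 14; W→S at t=7 → φ=17
FR: stance ticks = 14; W→S at t=20 → φ=4
RL: stance ticks = 14; W→S at t=1 → φ=23
RR: stance ticks = 14; W→S at t=22 → φ=2


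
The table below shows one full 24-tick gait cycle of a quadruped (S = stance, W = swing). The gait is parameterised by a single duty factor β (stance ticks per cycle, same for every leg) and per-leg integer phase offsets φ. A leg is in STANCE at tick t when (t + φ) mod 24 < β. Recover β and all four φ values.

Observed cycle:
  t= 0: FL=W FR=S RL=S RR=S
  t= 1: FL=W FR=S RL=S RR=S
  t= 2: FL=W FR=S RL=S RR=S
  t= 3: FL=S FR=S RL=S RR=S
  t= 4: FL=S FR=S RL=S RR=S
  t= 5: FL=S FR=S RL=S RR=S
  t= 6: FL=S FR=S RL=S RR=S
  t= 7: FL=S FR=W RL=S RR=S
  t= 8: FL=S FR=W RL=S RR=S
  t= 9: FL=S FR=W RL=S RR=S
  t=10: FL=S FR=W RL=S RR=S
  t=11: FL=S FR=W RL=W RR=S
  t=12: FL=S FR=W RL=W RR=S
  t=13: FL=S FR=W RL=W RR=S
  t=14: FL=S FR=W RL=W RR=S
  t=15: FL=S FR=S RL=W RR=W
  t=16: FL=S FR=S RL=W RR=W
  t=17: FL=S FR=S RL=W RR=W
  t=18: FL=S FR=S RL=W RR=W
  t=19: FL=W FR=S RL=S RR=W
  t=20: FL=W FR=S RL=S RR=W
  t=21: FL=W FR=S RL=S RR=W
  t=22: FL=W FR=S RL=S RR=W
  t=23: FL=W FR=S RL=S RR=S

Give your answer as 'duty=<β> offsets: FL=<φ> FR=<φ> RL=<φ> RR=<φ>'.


duty β = stance ticks per leg = 16
FL: stance ticks = 16; W→S at t=3 → φ=21
FR: stance ticks = 16; W→S at t=15 → φ=9
RL: stance ticks = 16; W→S at t=19 → φ=5
RR: stance ticks = 16; W→S at t=23 → φ=1

duty=16 offsets: FL=21 FR=9 RL=5 RR=1


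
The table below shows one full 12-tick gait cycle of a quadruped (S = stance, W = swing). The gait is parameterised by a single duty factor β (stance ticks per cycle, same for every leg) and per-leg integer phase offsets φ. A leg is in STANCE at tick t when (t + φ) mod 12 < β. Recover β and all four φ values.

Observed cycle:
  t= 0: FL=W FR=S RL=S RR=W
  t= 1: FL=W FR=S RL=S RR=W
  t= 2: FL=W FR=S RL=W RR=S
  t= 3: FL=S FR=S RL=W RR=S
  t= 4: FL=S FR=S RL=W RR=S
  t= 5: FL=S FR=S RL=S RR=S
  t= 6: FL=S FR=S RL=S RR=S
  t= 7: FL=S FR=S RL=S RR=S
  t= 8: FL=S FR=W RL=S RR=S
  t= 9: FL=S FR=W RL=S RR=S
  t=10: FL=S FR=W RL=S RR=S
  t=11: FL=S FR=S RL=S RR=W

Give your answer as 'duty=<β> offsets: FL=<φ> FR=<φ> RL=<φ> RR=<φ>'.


duty=9 offsets: FL=9 FR=1 RL=7 RR=10

duty β = stance ticks per leg = 9
FL: stance ticks = 9; W→S at t=3 → φ=9
FR: stance ticks = 9; W→S at t=11 → φ=1
RL: stance ticks = 9; W→S at t=5 → φ=7
RR: stance ticks = 9; W→S at t=2 → φ=10


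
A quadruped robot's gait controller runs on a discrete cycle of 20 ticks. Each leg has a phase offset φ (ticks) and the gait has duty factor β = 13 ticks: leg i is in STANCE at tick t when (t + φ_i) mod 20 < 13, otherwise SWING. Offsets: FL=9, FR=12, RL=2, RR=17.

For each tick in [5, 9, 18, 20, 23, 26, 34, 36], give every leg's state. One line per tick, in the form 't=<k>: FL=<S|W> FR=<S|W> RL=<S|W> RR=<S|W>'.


t=5: FL=W FR=W RL=S RR=S
t=9: FL=W FR=S RL=S RR=S
t=18: FL=S FR=S RL=S RR=W
t=20: FL=S FR=S RL=S RR=W
t=23: FL=S FR=W RL=S RR=S
t=26: FL=W FR=W RL=S RR=S
t=34: FL=S FR=S RL=W RR=S
t=36: FL=S FR=S RL=W RR=W

t=5: phase=(14,17,7,2) vs β=13 → FL=W FR=W RL=S RR=S
t=9: phase=(18,1,11,6) vs β=13 → FL=W FR=S RL=S RR=S
t=18: phase=(7,10,0,15) vs β=13 → FL=S FR=S RL=S RR=W
t=20: phase=(9,12,2,17) vs β=13 → FL=S FR=S RL=S RR=W
t=23: phase=(12,15,5,0) vs β=13 → FL=S FR=W RL=S RR=S
t=26: phase=(15,18,8,3) vs β=13 → FL=W FR=W RL=S RR=S
t=34: phase=(3,6,16,11) vs β=13 → FL=S FR=S RL=W RR=S
t=36: phase=(5,8,18,13) vs β=13 → FL=S FR=S RL=W RR=W


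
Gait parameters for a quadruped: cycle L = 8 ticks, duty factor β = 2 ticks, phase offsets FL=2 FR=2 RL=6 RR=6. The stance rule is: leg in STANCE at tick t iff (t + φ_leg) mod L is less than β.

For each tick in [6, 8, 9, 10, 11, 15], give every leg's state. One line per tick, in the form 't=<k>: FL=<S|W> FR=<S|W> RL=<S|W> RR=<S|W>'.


t=6: phase=(0,0,4,4) vs β=2 → FL=S FR=S RL=W RR=W
t=8: phase=(2,2,6,6) vs β=2 → FL=W FR=W RL=W RR=W
t=9: phase=(3,3,7,7) vs β=2 → FL=W FR=W RL=W RR=W
t=10: phase=(4,4,0,0) vs β=2 → FL=W FR=W RL=S RR=S
t=11: phase=(5,5,1,1) vs β=2 → FL=W FR=W RL=S RR=S
t=15: phase=(1,1,5,5) vs β=2 → FL=S FR=S RL=W RR=W

t=6: FL=S FR=S RL=W RR=W
t=8: FL=W FR=W RL=W RR=W
t=9: FL=W FR=W RL=W RR=W
t=10: FL=W FR=W RL=S RR=S
t=11: FL=W FR=W RL=S RR=S
t=15: FL=S FR=S RL=W RR=W


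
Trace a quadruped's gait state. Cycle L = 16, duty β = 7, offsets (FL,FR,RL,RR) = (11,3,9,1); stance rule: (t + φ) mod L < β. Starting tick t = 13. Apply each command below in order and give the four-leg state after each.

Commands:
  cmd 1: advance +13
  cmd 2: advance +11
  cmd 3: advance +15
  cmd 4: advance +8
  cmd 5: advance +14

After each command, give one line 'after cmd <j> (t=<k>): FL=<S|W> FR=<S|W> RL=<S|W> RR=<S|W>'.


start t=13: FL=W FR=S RL=S RR=W
cmd 1: advance +13 → t=26, phase=(5,13,3,11) → FL=S FR=W RL=S RR=W
cmd 2: advance +11 → t=37, phase=(0,8,14,6) → FL=S FR=W RL=W RR=S
cmd 3: advance +15 → t=52, phase=(15,7,13,5) → FL=W FR=W RL=W RR=S
cmd 4: advance +8 → t=60, phase=(7,15,5,13) → FL=W FR=W RL=S RR=W
cmd 5: advance +14 → t=74, phase=(5,13,3,11) → FL=S FR=W RL=S RR=W

after cmd 1 (t=26): FL=S FR=W RL=S RR=W
after cmd 2 (t=37): FL=S FR=W RL=W RR=S
after cmd 3 (t=52): FL=W FR=W RL=W RR=S
after cmd 4 (t=60): FL=W FR=W RL=S RR=W
after cmd 5 (t=74): FL=S FR=W RL=S RR=W


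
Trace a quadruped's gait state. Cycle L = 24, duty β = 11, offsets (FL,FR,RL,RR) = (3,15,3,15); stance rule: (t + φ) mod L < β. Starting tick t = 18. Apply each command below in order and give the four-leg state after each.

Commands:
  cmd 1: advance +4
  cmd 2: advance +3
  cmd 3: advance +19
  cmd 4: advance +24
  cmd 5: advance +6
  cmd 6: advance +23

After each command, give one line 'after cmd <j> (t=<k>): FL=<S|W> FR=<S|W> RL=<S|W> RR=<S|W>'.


start t=18: FL=W FR=S RL=W RR=S
cmd 1: advance +4 → t=22, phase=(1,13,1,13) → FL=S FR=W RL=S RR=W
cmd 2: advance +3 → t=25, phase=(4,16,4,16) → FL=S FR=W RL=S RR=W
cmd 3: advance +19 → t=44, phase=(23,11,23,11) → FL=W FR=W RL=W RR=W
cmd 4: advance +24 → t=68, phase=(23,11,23,11) → FL=W FR=W RL=W RR=W
cmd 5: advance +6 → t=74, phase=(5,17,5,17) → FL=S FR=W RL=S RR=W
cmd 6: advance +23 → t=97, phase=(4,16,4,16) → FL=S FR=W RL=S RR=W

after cmd 1 (t=22): FL=S FR=W RL=S RR=W
after cmd 2 (t=25): FL=S FR=W RL=S RR=W
after cmd 3 (t=44): FL=W FR=W RL=W RR=W
after cmd 4 (t=68): FL=W FR=W RL=W RR=W
after cmd 5 (t=74): FL=S FR=W RL=S RR=W
after cmd 6 (t=97): FL=S FR=W RL=S RR=W


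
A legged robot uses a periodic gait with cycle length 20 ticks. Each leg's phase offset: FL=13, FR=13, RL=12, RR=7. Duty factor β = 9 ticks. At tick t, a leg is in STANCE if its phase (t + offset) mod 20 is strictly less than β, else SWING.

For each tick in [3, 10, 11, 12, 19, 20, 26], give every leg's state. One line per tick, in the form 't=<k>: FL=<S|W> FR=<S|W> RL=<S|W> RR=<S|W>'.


t=3: FL=W FR=W RL=W RR=W
t=10: FL=S FR=S RL=S RR=W
t=11: FL=S FR=S RL=S RR=W
t=12: FL=S FR=S RL=S RR=W
t=19: FL=W FR=W RL=W RR=S
t=20: FL=W FR=W RL=W RR=S
t=26: FL=W FR=W RL=W RR=W

t=3: phase=(16,16,15,10) vs β=9 → FL=W FR=W RL=W RR=W
t=10: phase=(3,3,2,17) vs β=9 → FL=S FR=S RL=S RR=W
t=11: phase=(4,4,3,18) vs β=9 → FL=S FR=S RL=S RR=W
t=12: phase=(5,5,4,19) vs β=9 → FL=S FR=S RL=S RR=W
t=19: phase=(12,12,11,6) vs β=9 → FL=W FR=W RL=W RR=S
t=20: phase=(13,13,12,7) vs β=9 → FL=W FR=W RL=W RR=S
t=26: phase=(19,19,18,13) vs β=9 → FL=W FR=W RL=W RR=W


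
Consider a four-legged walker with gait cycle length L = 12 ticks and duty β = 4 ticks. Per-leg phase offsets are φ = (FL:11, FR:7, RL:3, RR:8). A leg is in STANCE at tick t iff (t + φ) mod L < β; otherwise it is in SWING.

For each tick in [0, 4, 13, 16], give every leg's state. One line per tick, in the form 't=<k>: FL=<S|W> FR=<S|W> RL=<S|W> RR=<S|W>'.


t=0: phase=(11,7,3,8) vs β=4 → FL=W FR=W RL=S RR=W
t=4: phase=(3,11,7,0) vs β=4 → FL=S FR=W RL=W RR=S
t=13: phase=(0,8,4,9) vs β=4 → FL=S FR=W RL=W RR=W
t=16: phase=(3,11,7,0) vs β=4 → FL=S FR=W RL=W RR=S

t=0: FL=W FR=W RL=S RR=W
t=4: FL=S FR=W RL=W RR=S
t=13: FL=S FR=W RL=W RR=W
t=16: FL=S FR=W RL=W RR=S


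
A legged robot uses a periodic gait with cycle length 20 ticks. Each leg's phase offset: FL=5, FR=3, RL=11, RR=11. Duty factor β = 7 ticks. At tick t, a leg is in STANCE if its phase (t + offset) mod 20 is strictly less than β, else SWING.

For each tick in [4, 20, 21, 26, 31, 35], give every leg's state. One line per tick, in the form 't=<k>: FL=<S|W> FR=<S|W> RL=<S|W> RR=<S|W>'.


t=4: FL=W FR=W RL=W RR=W
t=20: FL=S FR=S RL=W RR=W
t=21: FL=S FR=S RL=W RR=W
t=26: FL=W FR=W RL=W RR=W
t=31: FL=W FR=W RL=S RR=S
t=35: FL=S FR=W RL=S RR=S

t=4: phase=(9,7,15,15) vs β=7 → FL=W FR=W RL=W RR=W
t=20: phase=(5,3,11,11) vs β=7 → FL=S FR=S RL=W RR=W
t=21: phase=(6,4,12,12) vs β=7 → FL=S FR=S RL=W RR=W
t=26: phase=(11,9,17,17) vs β=7 → FL=W FR=W RL=W RR=W
t=31: phase=(16,14,2,2) vs β=7 → FL=W FR=W RL=S RR=S
t=35: phase=(0,18,6,6) vs β=7 → FL=S FR=W RL=S RR=S


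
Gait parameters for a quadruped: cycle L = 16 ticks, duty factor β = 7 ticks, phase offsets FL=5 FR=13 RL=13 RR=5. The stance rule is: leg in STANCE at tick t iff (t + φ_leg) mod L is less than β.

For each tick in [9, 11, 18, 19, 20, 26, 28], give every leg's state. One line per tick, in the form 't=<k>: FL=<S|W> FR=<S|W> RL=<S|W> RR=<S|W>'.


t=9: phase=(14,6,6,14) vs β=7 → FL=W FR=S RL=S RR=W
t=11: phase=(0,8,8,0) vs β=7 → FL=S FR=W RL=W RR=S
t=18: phase=(7,15,15,7) vs β=7 → FL=W FR=W RL=W RR=W
t=19: phase=(8,0,0,8) vs β=7 → FL=W FR=S RL=S RR=W
t=20: phase=(9,1,1,9) vs β=7 → FL=W FR=S RL=S RR=W
t=26: phase=(15,7,7,15) vs β=7 → FL=W FR=W RL=W RR=W
t=28: phase=(1,9,9,1) vs β=7 → FL=S FR=W RL=W RR=S

t=9: FL=W FR=S RL=S RR=W
t=11: FL=S FR=W RL=W RR=S
t=18: FL=W FR=W RL=W RR=W
t=19: FL=W FR=S RL=S RR=W
t=20: FL=W FR=S RL=S RR=W
t=26: FL=W FR=W RL=W RR=W
t=28: FL=S FR=W RL=W RR=S


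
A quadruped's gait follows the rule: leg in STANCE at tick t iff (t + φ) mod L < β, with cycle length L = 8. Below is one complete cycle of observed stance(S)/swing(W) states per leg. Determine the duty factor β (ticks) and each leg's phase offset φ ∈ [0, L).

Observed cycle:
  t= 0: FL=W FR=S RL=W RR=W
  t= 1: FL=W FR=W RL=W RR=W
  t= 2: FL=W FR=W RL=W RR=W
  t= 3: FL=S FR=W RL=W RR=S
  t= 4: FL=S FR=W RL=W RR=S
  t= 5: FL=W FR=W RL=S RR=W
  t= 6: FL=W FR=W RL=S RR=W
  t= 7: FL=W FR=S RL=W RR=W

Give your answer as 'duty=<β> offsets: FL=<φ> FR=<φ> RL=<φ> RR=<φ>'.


duty=2 offsets: FL=5 FR=1 RL=3 RR=5

duty β = stance ticks per leg = 2
FL: stance ticks = 2; W→S at t=3 → φ=5
FR: stance ticks = 2; W→S at t=7 → φ=1
RL: stance ticks = 2; W→S at t=5 → φ=3
RR: stance ticks = 2; W→S at t=3 → φ=5


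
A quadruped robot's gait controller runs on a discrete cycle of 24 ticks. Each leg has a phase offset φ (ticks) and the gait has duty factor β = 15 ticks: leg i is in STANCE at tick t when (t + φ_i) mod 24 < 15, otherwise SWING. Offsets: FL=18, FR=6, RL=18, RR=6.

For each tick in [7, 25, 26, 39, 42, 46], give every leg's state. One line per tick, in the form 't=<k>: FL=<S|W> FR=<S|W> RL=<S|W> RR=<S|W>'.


t=7: FL=S FR=S RL=S RR=S
t=25: FL=W FR=S RL=W RR=S
t=26: FL=W FR=S RL=W RR=S
t=39: FL=S FR=W RL=S RR=W
t=42: FL=S FR=S RL=S RR=S
t=46: FL=W FR=S RL=W RR=S

t=7: phase=(1,13,1,13) vs β=15 → FL=S FR=S RL=S RR=S
t=25: phase=(19,7,19,7) vs β=15 → FL=W FR=S RL=W RR=S
t=26: phase=(20,8,20,8) vs β=15 → FL=W FR=S RL=W RR=S
t=39: phase=(9,21,9,21) vs β=15 → FL=S FR=W RL=S RR=W
t=42: phase=(12,0,12,0) vs β=15 → FL=S FR=S RL=S RR=S
t=46: phase=(16,4,16,4) vs β=15 → FL=W FR=S RL=W RR=S


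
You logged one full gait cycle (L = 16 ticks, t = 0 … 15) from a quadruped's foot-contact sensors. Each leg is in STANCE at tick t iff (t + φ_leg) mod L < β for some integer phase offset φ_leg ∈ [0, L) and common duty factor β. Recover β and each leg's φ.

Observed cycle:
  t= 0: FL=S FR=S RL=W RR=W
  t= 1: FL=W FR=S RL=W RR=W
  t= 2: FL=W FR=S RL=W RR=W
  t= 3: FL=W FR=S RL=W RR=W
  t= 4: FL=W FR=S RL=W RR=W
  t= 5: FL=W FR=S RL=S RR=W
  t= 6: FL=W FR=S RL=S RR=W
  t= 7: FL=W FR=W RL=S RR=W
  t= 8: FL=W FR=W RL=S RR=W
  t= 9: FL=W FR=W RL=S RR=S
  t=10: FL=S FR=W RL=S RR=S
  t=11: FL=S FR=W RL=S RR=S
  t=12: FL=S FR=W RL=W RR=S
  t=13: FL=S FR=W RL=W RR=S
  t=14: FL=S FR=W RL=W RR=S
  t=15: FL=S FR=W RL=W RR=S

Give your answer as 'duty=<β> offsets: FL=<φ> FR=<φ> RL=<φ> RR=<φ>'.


duty=7 offsets: FL=6 FR=0 RL=11 RR=7

duty β = stance ticks per leg = 7
FL: stance ticks = 7; W→S at t=10 → φ=6
FR: stance ticks = 7; W→S at t=0 → φ=0
RL: stance ticks = 7; W→S at t=5 → φ=11
RR: stance ticks = 7; W→S at t=9 → φ=7


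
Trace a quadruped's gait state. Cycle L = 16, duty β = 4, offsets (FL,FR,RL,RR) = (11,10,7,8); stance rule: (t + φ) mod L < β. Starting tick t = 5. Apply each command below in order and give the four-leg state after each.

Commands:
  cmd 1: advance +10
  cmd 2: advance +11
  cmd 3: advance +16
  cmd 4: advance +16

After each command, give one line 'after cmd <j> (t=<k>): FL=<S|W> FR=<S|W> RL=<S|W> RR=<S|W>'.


after cmd 1 (t=15): FL=W FR=W RL=W RR=W
after cmd 2 (t=26): FL=W FR=W RL=S RR=S
after cmd 3 (t=42): FL=W FR=W RL=S RR=S
after cmd 4 (t=58): FL=W FR=W RL=S RR=S

start t=5: FL=S FR=W RL=W RR=W
cmd 1: advance +10 → t=15, phase=(10,9,6,7) → FL=W FR=W RL=W RR=W
cmd 2: advance +11 → t=26, phase=(5,4,1,2) → FL=W FR=W RL=S RR=S
cmd 3: advance +16 → t=42, phase=(5,4,1,2) → FL=W FR=W RL=S RR=S
cmd 4: advance +16 → t=58, phase=(5,4,1,2) → FL=W FR=W RL=S RR=S


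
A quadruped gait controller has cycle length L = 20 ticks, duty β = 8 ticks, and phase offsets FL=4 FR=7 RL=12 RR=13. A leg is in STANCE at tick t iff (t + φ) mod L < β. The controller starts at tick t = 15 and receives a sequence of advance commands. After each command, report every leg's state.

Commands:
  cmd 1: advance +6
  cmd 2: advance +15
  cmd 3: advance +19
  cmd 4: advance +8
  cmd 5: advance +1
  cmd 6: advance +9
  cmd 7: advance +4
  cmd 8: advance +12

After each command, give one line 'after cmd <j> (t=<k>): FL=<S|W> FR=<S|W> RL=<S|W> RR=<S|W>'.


start t=15: FL=W FR=S RL=S RR=W
cmd 1: advance +6 → t=21, phase=(5,8,13,14) → FL=S FR=W RL=W RR=W
cmd 2: advance +15 → t=36, phase=(0,3,8,9) → FL=S FR=S RL=W RR=W
cmd 3: advance +19 → t=55, phase=(19,2,7,8) → FL=W FR=S RL=S RR=W
cmd 4: advance +8 → t=63, phase=(7,10,15,16) → FL=S FR=W RL=W RR=W
cmd 5: advance +1 → t=64, phase=(8,11,16,17) → FL=W FR=W RL=W RR=W
cmd 6: advance +9 → t=73, phase=(17,0,5,6) → FL=W FR=S RL=S RR=S
cmd 7: advance +4 → t=77, phase=(1,4,9,10) → FL=S FR=S RL=W RR=W
cmd 8: advance +12 → t=89, phase=(13,16,1,2) → FL=W FR=W RL=S RR=S

after cmd 1 (t=21): FL=S FR=W RL=W RR=W
after cmd 2 (t=36): FL=S FR=S RL=W RR=W
after cmd 3 (t=55): FL=W FR=S RL=S RR=W
after cmd 4 (t=63): FL=S FR=W RL=W RR=W
after cmd 5 (t=64): FL=W FR=W RL=W RR=W
after cmd 6 (t=73): FL=W FR=S RL=S RR=S
after cmd 7 (t=77): FL=S FR=S RL=W RR=W
after cmd 8 (t=89): FL=W FR=W RL=S RR=S


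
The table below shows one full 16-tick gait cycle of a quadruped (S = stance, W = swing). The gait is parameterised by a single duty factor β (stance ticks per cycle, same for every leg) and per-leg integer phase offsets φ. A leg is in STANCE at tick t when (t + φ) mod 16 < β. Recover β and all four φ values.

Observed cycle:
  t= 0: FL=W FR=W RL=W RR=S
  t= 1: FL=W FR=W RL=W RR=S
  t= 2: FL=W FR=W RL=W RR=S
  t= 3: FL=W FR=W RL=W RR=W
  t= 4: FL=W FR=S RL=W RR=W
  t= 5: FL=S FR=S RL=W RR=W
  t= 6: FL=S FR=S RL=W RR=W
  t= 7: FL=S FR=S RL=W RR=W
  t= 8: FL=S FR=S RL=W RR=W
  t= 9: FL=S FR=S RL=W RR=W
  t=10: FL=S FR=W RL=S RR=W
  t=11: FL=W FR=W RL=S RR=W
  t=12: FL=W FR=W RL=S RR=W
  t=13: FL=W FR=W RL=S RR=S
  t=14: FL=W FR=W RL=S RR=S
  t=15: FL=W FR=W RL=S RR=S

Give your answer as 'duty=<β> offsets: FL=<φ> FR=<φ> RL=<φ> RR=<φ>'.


duty=6 offsets: FL=11 FR=12 RL=6 RR=3

duty β = stance ticks per leg = 6
FL: stance ticks = 6; W→S at t=5 → φ=11
FR: stance ticks = 6; W→S at t=4 → φ=12
RL: stance ticks = 6; W→S at t=10 → φ=6
RR: stance ticks = 6; W→S at t=13 → φ=3


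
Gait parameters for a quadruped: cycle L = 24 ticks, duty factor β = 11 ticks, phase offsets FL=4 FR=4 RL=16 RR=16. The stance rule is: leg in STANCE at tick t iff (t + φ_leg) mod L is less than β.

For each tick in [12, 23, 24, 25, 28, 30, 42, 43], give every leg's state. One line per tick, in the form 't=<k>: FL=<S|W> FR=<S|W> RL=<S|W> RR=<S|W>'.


t=12: phase=(16,16,4,4) vs β=11 → FL=W FR=W RL=S RR=S
t=23: phase=(3,3,15,15) vs β=11 → FL=S FR=S RL=W RR=W
t=24: phase=(4,4,16,16) vs β=11 → FL=S FR=S RL=W RR=W
t=25: phase=(5,5,17,17) vs β=11 → FL=S FR=S RL=W RR=W
t=28: phase=(8,8,20,20) vs β=11 → FL=S FR=S RL=W RR=W
t=30: phase=(10,10,22,22) vs β=11 → FL=S FR=S RL=W RR=W
t=42: phase=(22,22,10,10) vs β=11 → FL=W FR=W RL=S RR=S
t=43: phase=(23,23,11,11) vs β=11 → FL=W FR=W RL=W RR=W

t=12: FL=W FR=W RL=S RR=S
t=23: FL=S FR=S RL=W RR=W
t=24: FL=S FR=S RL=W RR=W
t=25: FL=S FR=S RL=W RR=W
t=28: FL=S FR=S RL=W RR=W
t=30: FL=S FR=S RL=W RR=W
t=42: FL=W FR=W RL=S RR=S
t=43: FL=W FR=W RL=W RR=W


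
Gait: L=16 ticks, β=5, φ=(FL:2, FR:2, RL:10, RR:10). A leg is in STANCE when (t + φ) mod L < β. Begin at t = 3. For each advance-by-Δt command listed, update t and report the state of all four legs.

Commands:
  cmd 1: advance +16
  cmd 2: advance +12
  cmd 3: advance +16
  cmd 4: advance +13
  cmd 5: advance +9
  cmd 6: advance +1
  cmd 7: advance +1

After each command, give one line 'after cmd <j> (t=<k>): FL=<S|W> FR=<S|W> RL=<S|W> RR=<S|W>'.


after cmd 1 (t=19): FL=W FR=W RL=W RR=W
after cmd 2 (t=31): FL=S FR=S RL=W RR=W
after cmd 3 (t=47): FL=S FR=S RL=W RR=W
after cmd 4 (t=60): FL=W FR=W RL=W RR=W
after cmd 5 (t=69): FL=W FR=W RL=W RR=W
after cmd 6 (t=70): FL=W FR=W RL=S RR=S
after cmd 7 (t=71): FL=W FR=W RL=S RR=S

start t=3: FL=W FR=W RL=W RR=W
cmd 1: advance +16 → t=19, phase=(5,5,13,13) → FL=W FR=W RL=W RR=W
cmd 2: advance +12 → t=31, phase=(1,1,9,9) → FL=S FR=S RL=W RR=W
cmd 3: advance +16 → t=47, phase=(1,1,9,9) → FL=S FR=S RL=W RR=W
cmd 4: advance +13 → t=60, phase=(14,14,6,6) → FL=W FR=W RL=W RR=W
cmd 5: advance +9 → t=69, phase=(7,7,15,15) → FL=W FR=W RL=W RR=W
cmd 6: advance +1 → t=70, phase=(8,8,0,0) → FL=W FR=W RL=S RR=S
cmd 7: advance +1 → t=71, phase=(9,9,1,1) → FL=W FR=W RL=S RR=S


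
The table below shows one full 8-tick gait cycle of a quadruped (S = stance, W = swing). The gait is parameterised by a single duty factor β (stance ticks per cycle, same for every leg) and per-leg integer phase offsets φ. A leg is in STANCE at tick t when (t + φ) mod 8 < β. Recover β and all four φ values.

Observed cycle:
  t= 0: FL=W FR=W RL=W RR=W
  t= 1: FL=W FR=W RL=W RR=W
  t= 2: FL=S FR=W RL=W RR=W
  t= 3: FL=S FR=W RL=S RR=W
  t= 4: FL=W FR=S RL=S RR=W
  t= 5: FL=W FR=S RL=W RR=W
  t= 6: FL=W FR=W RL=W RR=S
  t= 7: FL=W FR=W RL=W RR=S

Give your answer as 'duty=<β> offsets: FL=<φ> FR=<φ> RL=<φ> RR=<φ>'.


duty β = stance ticks per leg = 2
FL: stance ticks = 2; W→S at t=2 → φ=6
FR: stance ticks = 2; W→S at t=4 → φ=4
RL: stance ticks = 2; W→S at t=3 → φ=5
RR: stance ticks = 2; W→S at t=6 → φ=2

duty=2 offsets: FL=6 FR=4 RL=5 RR=2


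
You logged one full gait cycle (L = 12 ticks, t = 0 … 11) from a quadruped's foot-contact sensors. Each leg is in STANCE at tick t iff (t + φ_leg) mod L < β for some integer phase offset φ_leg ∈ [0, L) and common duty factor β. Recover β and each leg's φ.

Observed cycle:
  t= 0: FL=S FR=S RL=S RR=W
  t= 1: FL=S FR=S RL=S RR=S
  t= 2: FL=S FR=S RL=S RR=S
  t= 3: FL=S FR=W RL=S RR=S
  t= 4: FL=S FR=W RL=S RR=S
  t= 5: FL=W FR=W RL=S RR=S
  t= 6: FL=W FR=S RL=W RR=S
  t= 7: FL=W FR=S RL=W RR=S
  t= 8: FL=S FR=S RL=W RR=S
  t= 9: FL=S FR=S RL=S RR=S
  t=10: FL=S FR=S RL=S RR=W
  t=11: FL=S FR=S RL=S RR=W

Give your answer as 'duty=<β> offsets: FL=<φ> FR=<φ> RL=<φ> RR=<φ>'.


duty=9 offsets: FL=4 FR=6 RL=3 RR=11

duty β = stance ticks per leg = 9
FL: stance ticks = 9; W→S at t=8 → φ=4
FR: stance ticks = 9; W→S at t=6 → φ=6
RL: stance ticks = 9; W→S at t=9 → φ=3
RR: stance ticks = 9; W→S at t=1 → φ=11


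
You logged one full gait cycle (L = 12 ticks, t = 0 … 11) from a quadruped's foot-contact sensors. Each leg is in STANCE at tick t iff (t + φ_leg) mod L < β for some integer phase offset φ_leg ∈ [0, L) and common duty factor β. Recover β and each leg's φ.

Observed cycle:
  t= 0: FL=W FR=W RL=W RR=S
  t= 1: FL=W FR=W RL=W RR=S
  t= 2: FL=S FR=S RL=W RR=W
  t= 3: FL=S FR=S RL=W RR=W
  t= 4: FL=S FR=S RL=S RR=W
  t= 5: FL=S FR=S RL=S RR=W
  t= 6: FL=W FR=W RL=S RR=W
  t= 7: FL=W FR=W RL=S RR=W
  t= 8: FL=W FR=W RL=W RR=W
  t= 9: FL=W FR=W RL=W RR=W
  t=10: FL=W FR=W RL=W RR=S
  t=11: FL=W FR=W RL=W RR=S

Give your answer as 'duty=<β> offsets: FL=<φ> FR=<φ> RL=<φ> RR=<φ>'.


duty β = stance ticks per leg = 4
FL: stance ticks = 4; W→S at t=2 → φ=10
FR: stance ticks = 4; W→S at t=2 → φ=10
RL: stance ticks = 4; W→S at t=4 → φ=8
RR: stance ticks = 4; W→S at t=10 → φ=2

duty=4 offsets: FL=10 FR=10 RL=8 RR=2


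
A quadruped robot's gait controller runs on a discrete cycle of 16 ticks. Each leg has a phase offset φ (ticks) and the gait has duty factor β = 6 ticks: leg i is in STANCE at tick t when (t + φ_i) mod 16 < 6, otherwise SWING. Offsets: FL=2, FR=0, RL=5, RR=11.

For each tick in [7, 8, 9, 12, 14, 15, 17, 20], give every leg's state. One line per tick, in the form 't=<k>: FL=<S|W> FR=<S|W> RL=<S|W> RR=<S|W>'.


t=7: FL=W FR=W RL=W RR=S
t=8: FL=W FR=W RL=W RR=S
t=9: FL=W FR=W RL=W RR=S
t=12: FL=W FR=W RL=S RR=W
t=14: FL=S FR=W RL=S RR=W
t=15: FL=S FR=W RL=S RR=W
t=17: FL=S FR=S RL=W RR=W
t=20: FL=W FR=S RL=W RR=W

t=7: phase=(9,7,12,2) vs β=6 → FL=W FR=W RL=W RR=S
t=8: phase=(10,8,13,3) vs β=6 → FL=W FR=W RL=W RR=S
t=9: phase=(11,9,14,4) vs β=6 → FL=W FR=W RL=W RR=S
t=12: phase=(14,12,1,7) vs β=6 → FL=W FR=W RL=S RR=W
t=14: phase=(0,14,3,9) vs β=6 → FL=S FR=W RL=S RR=W
t=15: phase=(1,15,4,10) vs β=6 → FL=S FR=W RL=S RR=W
t=17: phase=(3,1,6,12) vs β=6 → FL=S FR=S RL=W RR=W
t=20: phase=(6,4,9,15) vs β=6 → FL=W FR=S RL=W RR=W


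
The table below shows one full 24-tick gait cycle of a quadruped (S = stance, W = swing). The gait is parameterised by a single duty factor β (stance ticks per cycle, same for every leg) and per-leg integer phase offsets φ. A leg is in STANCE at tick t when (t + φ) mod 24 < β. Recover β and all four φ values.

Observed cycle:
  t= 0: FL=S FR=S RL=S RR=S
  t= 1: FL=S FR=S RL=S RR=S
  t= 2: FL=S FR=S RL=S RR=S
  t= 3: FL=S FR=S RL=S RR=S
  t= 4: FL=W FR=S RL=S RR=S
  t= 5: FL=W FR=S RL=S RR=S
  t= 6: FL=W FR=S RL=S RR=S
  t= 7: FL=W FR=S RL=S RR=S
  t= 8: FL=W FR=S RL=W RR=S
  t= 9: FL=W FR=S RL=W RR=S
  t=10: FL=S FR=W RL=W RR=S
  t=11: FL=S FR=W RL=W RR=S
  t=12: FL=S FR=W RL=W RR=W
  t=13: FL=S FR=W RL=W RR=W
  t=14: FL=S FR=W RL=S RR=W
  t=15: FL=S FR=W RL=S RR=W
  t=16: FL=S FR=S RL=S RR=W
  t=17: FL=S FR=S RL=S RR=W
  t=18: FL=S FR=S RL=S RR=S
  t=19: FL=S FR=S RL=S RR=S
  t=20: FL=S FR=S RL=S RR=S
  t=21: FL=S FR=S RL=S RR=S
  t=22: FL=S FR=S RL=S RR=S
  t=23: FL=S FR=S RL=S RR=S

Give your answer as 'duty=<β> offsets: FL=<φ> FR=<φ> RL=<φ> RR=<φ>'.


duty β = stance ticks per leg = 18
FL: stance ticks = 18; W→S at t=10 → φ=14
FR: stance ticks = 18; W→S at t=16 → φ=8
RL: stance ticks = 18; W→S at t=14 → φ=10
RR: stance ticks = 18; W→S at t=18 → φ=6

duty=18 offsets: FL=14 FR=8 RL=10 RR=6


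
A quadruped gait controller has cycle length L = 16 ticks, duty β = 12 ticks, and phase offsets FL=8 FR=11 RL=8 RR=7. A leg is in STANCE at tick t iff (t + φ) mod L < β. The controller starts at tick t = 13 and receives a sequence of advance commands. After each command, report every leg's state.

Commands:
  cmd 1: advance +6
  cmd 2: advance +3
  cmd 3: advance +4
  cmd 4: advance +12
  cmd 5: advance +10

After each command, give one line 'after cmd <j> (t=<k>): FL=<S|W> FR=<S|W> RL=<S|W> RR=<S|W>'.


start t=13: FL=S FR=S RL=S RR=S
cmd 1: advance +6 → t=19, phase=(11,14,11,10) → FL=S FR=W RL=S RR=S
cmd 2: advance +3 → t=22, phase=(14,1,14,13) → FL=W FR=S RL=W RR=W
cmd 3: advance +4 → t=26, phase=(2,5,2,1) → FL=S FR=S RL=S RR=S
cmd 4: advance +12 → t=38, phase=(14,1,14,13) → FL=W FR=S RL=W RR=W
cmd 5: advance +10 → t=48, phase=(8,11,8,7) → FL=S FR=S RL=S RR=S

after cmd 1 (t=19): FL=S FR=W RL=S RR=S
after cmd 2 (t=22): FL=W FR=S RL=W RR=W
after cmd 3 (t=26): FL=S FR=S RL=S RR=S
after cmd 4 (t=38): FL=W FR=S RL=W RR=W
after cmd 5 (t=48): FL=S FR=S RL=S RR=S
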